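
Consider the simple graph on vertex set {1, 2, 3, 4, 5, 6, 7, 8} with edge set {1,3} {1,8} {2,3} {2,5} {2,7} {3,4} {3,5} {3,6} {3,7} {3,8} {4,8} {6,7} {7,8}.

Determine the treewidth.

2

A width-2 tree decomposition is:
Bags: B1 = {2, 3, 7}  B2 = {3, 7, 8}  B3 = {1, 3, 8}  B4 = {3, 6, 7}  B5 = {2, 3, 5}  B6 = {3, 4, 8}
Tree: B1–B2, B2–B3, B2–B4, B1–B5, B2–B6
Each bag holds 3 vertices, so the decomposition has width 2, which upper-bounds the treewidth. For the lower bound, the 3 vertices {1, 3, 8} are pairwise adjacent, and any tree decomposition puts a clique entirely inside one bag — forcing width ≥ 2. The upper and lower bounds meet at 2, so that is the treewidth.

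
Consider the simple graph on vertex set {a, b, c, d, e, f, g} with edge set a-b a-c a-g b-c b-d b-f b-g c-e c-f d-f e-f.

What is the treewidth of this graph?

A width-2 tree decomposition is:
Bags: B1 = {a, b, c}  B2 = {b, c, f}  B3 = {b, d, f}  B4 = {a, b, g}  B5 = {c, e, f}
Tree: B1–B2, B2–B3, B1–B4, B2–B5
Each bag holds 3 vertices, so the decomposition has width 2, which upper-bounds the treewidth. Conversely, {c, e, f} is a clique of size 3, and the vertices of any clique must share a bag in every tree decomposition; so some bag has ≥ 3 vertices and tw(G) ≥ 2. Hence tw(G) = 2 exactly.

2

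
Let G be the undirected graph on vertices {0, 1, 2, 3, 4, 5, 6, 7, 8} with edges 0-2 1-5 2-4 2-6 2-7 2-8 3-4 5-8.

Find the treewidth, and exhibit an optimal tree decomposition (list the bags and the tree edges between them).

Treewidth 1.
Bags: B1 = {3, 4}  B2 = {2, 4}  B3 = {2, 8}  B4 = {2, 7}  B5 = {5, 8}  B6 = {1, 5}  B7 = {0, 2}  B8 = {2, 6}
Tree: B1–B2, B2–B3, B3–B4, B3–B5, B5–B6, B3–B7, B4–B8

Each bag holds 2 vertices, so the decomposition has width 1, which upper-bounds the treewidth. Any graph with an edge has treewidth ≥ 1, and G has the edge 3–4. Hence tw(G) = 1 exactly.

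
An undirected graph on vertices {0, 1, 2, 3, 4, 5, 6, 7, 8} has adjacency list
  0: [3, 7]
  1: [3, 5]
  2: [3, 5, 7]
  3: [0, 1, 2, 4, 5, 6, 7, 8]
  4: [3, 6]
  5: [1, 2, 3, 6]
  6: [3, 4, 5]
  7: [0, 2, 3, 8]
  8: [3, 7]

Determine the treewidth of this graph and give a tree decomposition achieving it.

Treewidth 2.
Bags: B1 = {3, 4, 6}  B2 = {3, 5, 6}  B3 = {2, 3, 5}  B4 = {2, 3, 7}  B5 = {1, 3, 5}  B6 = {0, 3, 7}  B7 = {3, 7, 8}
Tree: B1–B2, B2–B3, B3–B4, B2–B5, B4–B6, B6–B7

Every bag has size at most 3, so the width is 3 − 1 = 2 and tw(G) ≤ 2. For the lower bound, the 3 vertices {0, 3, 7} are pairwise adjacent, and any tree decomposition puts a clique entirely inside one bag — forcing width ≥ 2. Hence tw(G) = 2 exactly.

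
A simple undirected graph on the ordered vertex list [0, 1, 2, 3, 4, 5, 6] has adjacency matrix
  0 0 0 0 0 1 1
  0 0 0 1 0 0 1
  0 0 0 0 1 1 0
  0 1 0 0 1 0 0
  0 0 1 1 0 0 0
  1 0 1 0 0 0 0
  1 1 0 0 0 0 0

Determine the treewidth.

2

A width-2 tree decomposition is:
Bags: B1 = {2, 4, 5}  B2 = {3, 4, 5}  B3 = {1, 3, 5}  B4 = {1, 5, 6}  B5 = {0, 5, 6}
Tree: B1–B2, B2–B3, B3–B4, B4–B5
The largest bag has 3 vertices, giving width 2; this decomposition certifies tw(G) ≤ 2. For the lower bound, G contains the cycle 5–2–4–3–1–6–0–5, so G is not a forest; only forests have treewidth ≤ 1, hence tw(G) ≥ 2. Therefore the treewidth is 2.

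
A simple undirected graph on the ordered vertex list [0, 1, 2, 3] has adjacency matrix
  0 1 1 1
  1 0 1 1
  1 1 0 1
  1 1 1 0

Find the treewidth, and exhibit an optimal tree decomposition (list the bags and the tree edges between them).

Treewidth 3.
One such decomposition:
Bags: B1 = {0, 1, 2, 3}
Tree: (single bag)

A single bag containing all 4 vertices is trivially a valid decomposition of width 3. For the lower bound, the 4 vertices {0, 1, 2, 3} are pairwise adjacent, and any tree decomposition puts a clique entirely inside one bag — forcing width ≥ 3. Combining the bounds, tw(G) = 3.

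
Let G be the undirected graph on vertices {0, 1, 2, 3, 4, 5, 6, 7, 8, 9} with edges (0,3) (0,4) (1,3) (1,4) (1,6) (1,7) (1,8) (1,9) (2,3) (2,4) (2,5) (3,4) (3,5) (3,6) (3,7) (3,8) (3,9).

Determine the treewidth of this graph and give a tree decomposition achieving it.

The largest bag has 3 vertices, giving width 2; this decomposition certifies tw(G) ≤ 2. Conversely, {0, 3, 4} is a clique of size 3, and the vertices of any clique must share a bag in every tree decomposition; so some bag has ≥ 3 vertices and tw(G) ≥ 2. The upper and lower bounds meet at 2, so that is the treewidth.

Treewidth 2.
One such decomposition:
Bags: B1 = {2, 3, 4}  B2 = {1, 3, 4}  B3 = {2, 3, 5}  B4 = {1, 3, 7}  B5 = {1, 3, 8}  B6 = {1, 3, 9}  B7 = {1, 3, 6}  B8 = {0, 3, 4}
Tree: B1–B2, B1–B3, B2–B4, B4–B5, B2–B6, B4–B7, B1–B8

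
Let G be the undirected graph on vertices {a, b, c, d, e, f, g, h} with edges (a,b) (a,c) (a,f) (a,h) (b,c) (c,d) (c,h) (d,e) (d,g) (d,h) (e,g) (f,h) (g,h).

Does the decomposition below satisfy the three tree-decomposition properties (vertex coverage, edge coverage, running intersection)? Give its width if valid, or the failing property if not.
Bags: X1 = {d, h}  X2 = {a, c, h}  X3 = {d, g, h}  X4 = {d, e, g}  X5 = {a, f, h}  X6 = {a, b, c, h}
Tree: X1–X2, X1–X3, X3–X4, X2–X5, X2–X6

A tree decomposition must satisfy three properties: every vertex lies in some bag; for every edge, both endpoints lie together in some bag; and for every vertex, the bags containing it form a connected subtree. Here edge (c,d) lies in no bag, so the decomposition is invalid.

No — edge (c,d) lies in no bag.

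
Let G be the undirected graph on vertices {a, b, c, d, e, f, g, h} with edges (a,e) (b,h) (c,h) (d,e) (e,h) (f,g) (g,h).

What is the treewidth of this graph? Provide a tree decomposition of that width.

Each bag holds 2 vertices, so the decomposition has width 1, which upper-bounds the treewidth. G has an edge, so its treewidth is at least 1. The upper and lower bounds meet at 1, so that is the treewidth.

Treewidth 1.
Bags: B1 = {g, h}  B2 = {b, h}  B3 = {e, h}  B4 = {d, e}  B5 = {a, e}  B6 = {f, g}  B7 = {c, h}
Tree: B1–B2, B2–B3, B3–B4, B3–B5, B1–B6, B3–B7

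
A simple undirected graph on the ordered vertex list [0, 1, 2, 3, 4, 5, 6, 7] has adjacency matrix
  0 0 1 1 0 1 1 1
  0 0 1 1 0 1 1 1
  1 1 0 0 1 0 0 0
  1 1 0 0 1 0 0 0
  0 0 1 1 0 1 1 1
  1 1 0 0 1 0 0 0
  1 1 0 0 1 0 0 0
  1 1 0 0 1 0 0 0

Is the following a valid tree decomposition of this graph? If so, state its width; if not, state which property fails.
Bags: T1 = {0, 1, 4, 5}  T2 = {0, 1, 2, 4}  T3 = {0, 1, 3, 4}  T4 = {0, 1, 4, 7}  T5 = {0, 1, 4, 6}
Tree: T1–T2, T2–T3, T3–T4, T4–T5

Checking the three conditions: (i) the bags cover all of {0, 1, 2, 3, 4, 5, 6, 7}; (ii) for each edge, some bag contains both endpoints; (iii) the bags containing any fixed vertex form a subtree. All hold, so the decomposition is valid with width 4 − 1 = 3.

Yes; width 3.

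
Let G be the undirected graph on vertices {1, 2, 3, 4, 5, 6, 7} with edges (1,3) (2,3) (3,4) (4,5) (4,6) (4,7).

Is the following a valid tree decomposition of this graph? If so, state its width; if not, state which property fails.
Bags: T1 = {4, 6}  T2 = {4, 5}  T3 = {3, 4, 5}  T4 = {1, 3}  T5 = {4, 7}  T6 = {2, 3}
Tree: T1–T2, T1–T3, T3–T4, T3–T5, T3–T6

A tree decomposition must satisfy three properties: every vertex lies in some bag; for every edge, both endpoints lie together in some bag; and for every vertex, the bags containing it form a connected subtree. Here bags containing vertex 5 are not connected in the tree, so the decomposition is invalid.

No — bags containing vertex 5 are not connected in the tree.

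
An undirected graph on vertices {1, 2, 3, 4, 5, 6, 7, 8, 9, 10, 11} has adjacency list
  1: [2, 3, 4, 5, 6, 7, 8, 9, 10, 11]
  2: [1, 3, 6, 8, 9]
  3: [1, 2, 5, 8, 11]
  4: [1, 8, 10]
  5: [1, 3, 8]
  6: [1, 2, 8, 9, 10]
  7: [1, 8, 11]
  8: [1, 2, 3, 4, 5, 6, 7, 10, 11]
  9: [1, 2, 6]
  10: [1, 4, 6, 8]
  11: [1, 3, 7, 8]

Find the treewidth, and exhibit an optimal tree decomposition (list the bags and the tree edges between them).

Treewidth 3.
One such decomposition:
Bags: B1 = {1, 2, 6, 8}  B2 = {1, 2, 3, 8}  B3 = {1, 6, 8, 10}  B4 = {1, 4, 8, 10}  B5 = {1, 3, 8, 11}  B6 = {1, 3, 5, 8}  B7 = {1, 2, 6, 9}  B8 = {1, 7, 8, 11}
Tree: B1–B2, B1–B3, B3–B4, B2–B5, B5–B6, B1–B7, B5–B8

The largest bag has 4 vertices, giving width 3; this decomposition certifies tw(G) ≤ 3. On the other hand G contains the 4-clique {1, 2, 3, 8}. A clique must lie in a single bag of any decomposition, so no decomposition can have width below 3. Therefore the treewidth is 3.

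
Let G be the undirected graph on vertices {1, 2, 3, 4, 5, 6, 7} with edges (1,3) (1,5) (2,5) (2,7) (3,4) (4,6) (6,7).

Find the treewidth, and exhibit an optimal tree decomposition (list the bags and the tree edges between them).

Treewidth 2.
Bags: B1 = {1, 3, 4}  B2 = {1, 4, 5}  B3 = {2, 4, 5}  B4 = {2, 4, 7}  B5 = {4, 6, 7}
Tree: B1–B2, B2–B3, B3–B4, B4–B5

The largest bag has 3 vertices, giving width 2; this decomposition certifies tw(G) ≤ 2. For the lower bound, G contains the cycle 4–3–1–5–2–7–6–4, so G is not a forest; only forests have treewidth ≤ 1, hence tw(G) ≥ 2. Hence tw(G) = 2 exactly.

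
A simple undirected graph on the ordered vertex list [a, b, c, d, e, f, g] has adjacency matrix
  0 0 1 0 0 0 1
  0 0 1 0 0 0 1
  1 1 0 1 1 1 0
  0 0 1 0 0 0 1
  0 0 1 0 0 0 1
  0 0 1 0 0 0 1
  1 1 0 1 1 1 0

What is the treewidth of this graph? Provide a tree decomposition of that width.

Every bag has size at most 3, so the width is 3 − 1 = 2 and tw(G) ≤ 2. Since c–a–g–d–c is a cycle in G, G is not acyclic. Forests are exactly the graphs of treewidth ≤ 1, so tw(G) ≥ 2. Hence tw(G) = 2 exactly.

Treewidth 2.
One such decomposition:
Bags: B1 = {a, c, g}  B2 = {c, d, g}  B3 = {b, c, g}  B4 = {c, f, g}  B5 = {c, e, g}
Tree: B1–B2, B2–B3, B3–B4, B4–B5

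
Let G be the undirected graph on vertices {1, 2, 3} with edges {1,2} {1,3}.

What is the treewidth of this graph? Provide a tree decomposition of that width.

The largest bag has 2 vertices, giving width 1; this decomposition certifies tw(G) ≤ 1. Since G has at least one edge (e.g. 2–1), it is not an edgeless graph, so tw(G) ≥ 1. Hence tw(G) = 1 exactly.

Treewidth 1.
Bags: B1 = {1, 2}  B2 = {1, 3}
Tree: B1–B2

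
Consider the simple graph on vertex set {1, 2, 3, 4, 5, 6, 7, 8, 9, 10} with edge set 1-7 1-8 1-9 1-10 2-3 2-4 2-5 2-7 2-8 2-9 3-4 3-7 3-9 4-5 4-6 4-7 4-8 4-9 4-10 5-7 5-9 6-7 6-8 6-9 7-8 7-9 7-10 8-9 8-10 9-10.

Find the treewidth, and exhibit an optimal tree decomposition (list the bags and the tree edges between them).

Treewidth 4.
One optimal decomposition is:
Bags: B1 = {4, 7, 8, 9, 10}  B2 = {4, 6, 7, 8, 9}  B3 = {1, 7, 8, 9, 10}  B4 = {2, 4, 7, 8, 9}  B5 = {2, 4, 5, 7, 9}  B6 = {2, 3, 4, 7, 9}
Tree: B1–B2, B1–B3, B2–B4, B4–B5, B4–B6

Every bag has size at most 5, so the width is 5 − 1 = 4 and tw(G) ≤ 4. For the lower bound, the 5 vertices {1, 7, 8, 9, 10} are pairwise adjacent, and any tree decomposition puts a clique entirely inside one bag — forcing width ≥ 4. Hence tw(G) = 4 exactly.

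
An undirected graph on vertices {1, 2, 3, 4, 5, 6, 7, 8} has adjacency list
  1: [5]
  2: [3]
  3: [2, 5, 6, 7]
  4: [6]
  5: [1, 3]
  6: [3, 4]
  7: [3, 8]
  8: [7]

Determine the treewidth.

A width-1 tree decomposition is:
Bags: B1 = {3, 7}  B2 = {3, 6}  B3 = {4, 6}  B4 = {2, 3}  B5 = {7, 8}  B6 = {3, 5}  B7 = {1, 5}
Tree: B1–B2, B2–B3, B1–B4, B1–B5, B4–B6, B6–B7
The largest bag has 2 vertices, giving width 1; this decomposition certifies tw(G) ≤ 1. Any graph with an edge has treewidth ≥ 1, and G has the edge 3–7. Therefore the treewidth is 1.

1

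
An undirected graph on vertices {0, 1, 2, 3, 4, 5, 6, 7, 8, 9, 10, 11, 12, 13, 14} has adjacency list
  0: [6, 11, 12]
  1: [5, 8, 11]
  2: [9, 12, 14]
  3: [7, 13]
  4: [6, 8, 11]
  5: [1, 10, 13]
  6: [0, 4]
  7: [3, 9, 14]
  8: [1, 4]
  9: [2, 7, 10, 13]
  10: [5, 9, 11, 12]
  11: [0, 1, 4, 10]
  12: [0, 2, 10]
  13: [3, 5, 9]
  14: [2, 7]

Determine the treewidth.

A width-3 tree decomposition is:
Bags: B1 = {2, 3, 7, 14}  B2 = {2, 3, 7, 9}  B3 = {2, 3, 9, 13}  B4 = {2, 9, 12, 13}  B5 = {9, 10, 12, 13}  B6 = {5, 10, 12, 13}  B7 = {0, 5, 10, 12}  B8 = {0, 5, 10, 11}  B9 = {0, 1, 5, 11}  B10 = {0, 1, 6, 11}  B11 = {1, 4, 6, 11}  B12 = {1, 4, 6, 8}
Tree: B1–B2, B2–B3, B3–B4, B4–B5, B5–B6, B6–B7, B7–B8, B8–B9, B9–B10, B10–B11, B11–B12
Each bag holds 4 vertices, so the decomposition has width 3, which upper-bounds the treewidth. For the lower bound: the 4 vertex sets {3,7,14}, {2}, {9}, {5,10,12,13} are disjoint, each induces a connected subgraph, and every pair is joined by at least one edge of G. Contracting each set to a single vertex therefore yields K_{4} as a minor, and since treewidth is minor-monotone, tw(G) ≥ tw(K_{4}) = 3. Hence tw(G) = 3 exactly.

3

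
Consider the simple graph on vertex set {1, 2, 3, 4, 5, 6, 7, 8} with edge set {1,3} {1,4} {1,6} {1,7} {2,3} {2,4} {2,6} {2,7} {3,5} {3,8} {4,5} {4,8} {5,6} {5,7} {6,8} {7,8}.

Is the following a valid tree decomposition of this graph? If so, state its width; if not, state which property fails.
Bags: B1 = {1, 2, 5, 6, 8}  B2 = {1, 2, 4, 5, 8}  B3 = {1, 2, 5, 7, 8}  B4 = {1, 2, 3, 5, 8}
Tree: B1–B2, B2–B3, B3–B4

Yes; width 4.

Checking the three conditions: (i) the bags cover all of {1, 2, 3, 4, 5, 6, 7, 8}; (ii) for each edge, some bag contains both endpoints; (iii) the bags containing any fixed vertex form a subtree. All hold, so the decomposition is valid with width 5 − 1 = 4.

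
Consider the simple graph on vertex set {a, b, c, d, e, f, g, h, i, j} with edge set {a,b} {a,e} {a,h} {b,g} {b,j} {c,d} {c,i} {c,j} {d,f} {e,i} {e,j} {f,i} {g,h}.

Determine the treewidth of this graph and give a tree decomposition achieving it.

Treewidth 2.
Bags: B1 = {d, f, i}  B2 = {c, d, i}  B3 = {c, e, i}  B4 = {c, e, j}  B5 = {a, e, j}  B6 = {a, b, j}  B7 = {a, b, h}  B8 = {b, g, h}
Tree: B1–B2, B2–B3, B3–B4, B4–B5, B5–B6, B6–B7, B7–B8

Every bag has size at most 3, so the width is 3 − 1 = 2 and tw(G) ≤ 2. For the lower bound, G contains the cycle f–d–c–i–f, so G is not a forest; only forests have treewidth ≤ 1, hence tw(G) ≥ 2. Hence tw(G) = 2 exactly.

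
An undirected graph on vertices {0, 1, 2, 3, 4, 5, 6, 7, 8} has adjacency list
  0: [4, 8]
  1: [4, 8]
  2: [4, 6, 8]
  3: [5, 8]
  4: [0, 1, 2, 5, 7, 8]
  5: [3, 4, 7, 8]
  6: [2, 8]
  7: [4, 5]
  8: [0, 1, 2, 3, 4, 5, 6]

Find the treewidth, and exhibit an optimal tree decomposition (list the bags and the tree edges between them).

Treewidth 2.
One such decomposition:
Bags: B1 = {4, 5, 7}  B2 = {4, 5, 8}  B3 = {3, 5, 8}  B4 = {2, 4, 8}  B5 = {1, 4, 8}  B6 = {2, 6, 8}  B7 = {0, 4, 8}
Tree: B1–B2, B2–B3, B2–B4, B4–B5, B4–B6, B2–B7

Every bag has size at most 3, so the width is 3 − 1 = 2 and tw(G) ≤ 2. On the other hand G contains the 3-clique {3, 5, 8}. A clique must lie in a single bag of any decomposition, so no decomposition can have width below 2. Therefore the treewidth is 2.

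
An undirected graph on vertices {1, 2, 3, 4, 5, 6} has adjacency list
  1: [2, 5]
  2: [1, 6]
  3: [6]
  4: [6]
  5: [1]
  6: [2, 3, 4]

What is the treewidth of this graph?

1

A width-1 tree decomposition is:
Bags: B1 = {3, 6}  B2 = {4, 6}  B3 = {2, 6}  B4 = {1, 2}  B5 = {1, 5}
Tree: B1–B2, B2–B3, B3–B4, B4–B5
Each bag holds 2 vertices, so the decomposition has width 1, which upper-bounds the treewidth. Any graph with an edge has treewidth ≥ 1, and G has the edge 6–3. The upper and lower bounds meet at 1, so that is the treewidth.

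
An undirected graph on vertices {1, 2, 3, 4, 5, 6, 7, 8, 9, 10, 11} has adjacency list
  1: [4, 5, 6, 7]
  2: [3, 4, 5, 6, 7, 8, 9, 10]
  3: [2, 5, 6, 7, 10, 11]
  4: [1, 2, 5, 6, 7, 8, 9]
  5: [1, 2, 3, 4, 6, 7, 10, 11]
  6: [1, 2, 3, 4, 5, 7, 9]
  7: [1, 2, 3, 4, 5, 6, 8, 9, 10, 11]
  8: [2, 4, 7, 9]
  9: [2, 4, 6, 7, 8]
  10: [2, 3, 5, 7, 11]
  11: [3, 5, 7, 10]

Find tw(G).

4

A width-4 tree decomposition is:
Bags: B1 = {2, 4, 5, 6, 7}  B2 = {2, 4, 6, 7, 9}  B3 = {2, 3, 5, 6, 7}  B4 = {2, 3, 5, 7, 10}  B5 = {2, 4, 7, 8, 9}  B6 = {1, 4, 5, 6, 7}  B7 = {3, 5, 7, 10, 11}
Tree: B1–B2, B1–B3, B3–B4, B2–B5, B1–B6, B4–B7
Every bag has size at most 5, so the width is 5 − 1 = 4 and tw(G) ≤ 4. Conversely, {1, 4, 5, 6, 7} is a clique of size 5, and the vertices of any clique must share a bag in every tree decomposition; so some bag has ≥ 5 vertices and tw(G) ≥ 4. Therefore the treewidth is 4.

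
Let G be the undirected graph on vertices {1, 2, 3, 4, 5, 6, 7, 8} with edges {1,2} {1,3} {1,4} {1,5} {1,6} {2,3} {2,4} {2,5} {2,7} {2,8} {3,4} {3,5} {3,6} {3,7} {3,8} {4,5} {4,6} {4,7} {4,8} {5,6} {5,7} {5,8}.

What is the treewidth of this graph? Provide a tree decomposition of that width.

The largest bag has 5 vertices, giving width 4; this decomposition certifies tw(G) ≤ 4. For the lower bound, the 5 vertices {2, 3, 4, 5, 8} are pairwise adjacent, and any tree decomposition puts a clique entirely inside one bag — forcing width ≥ 4. Therefore the treewidth is 4.

Treewidth 4.
Bags: B1 = {2, 3, 4, 5, 7}  B2 = {2, 3, 4, 5, 8}  B3 = {1, 2, 3, 4, 5}  B4 = {1, 3, 4, 5, 6}
Tree: B1–B2, B1–B3, B3–B4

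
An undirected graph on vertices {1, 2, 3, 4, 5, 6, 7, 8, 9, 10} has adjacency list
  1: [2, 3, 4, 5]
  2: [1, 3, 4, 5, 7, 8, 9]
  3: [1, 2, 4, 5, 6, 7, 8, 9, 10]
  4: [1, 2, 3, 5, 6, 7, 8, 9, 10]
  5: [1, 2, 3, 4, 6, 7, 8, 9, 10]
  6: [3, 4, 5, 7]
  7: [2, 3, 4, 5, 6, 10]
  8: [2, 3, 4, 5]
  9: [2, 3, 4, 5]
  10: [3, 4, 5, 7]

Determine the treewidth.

4

A width-4 tree decomposition is:
Bags: B1 = {2, 3, 4, 5, 8}  B2 = {2, 3, 4, 5, 7}  B3 = {3, 4, 5, 7, 10}  B4 = {3, 4, 5, 6, 7}  B5 = {2, 3, 4, 5, 9}  B6 = {1, 2, 3, 4, 5}
Tree: B1–B2, B2–B3, B2–B4, B1–B5, B1–B6
Every bag has size at most 5, so the width is 5 − 1 = 4 and tw(G) ≤ 4. On the other hand G contains the 5-clique {2, 3, 4, 5, 8}. A clique must lie in a single bag of any decomposition, so no decomposition can have width below 4. Hence tw(G) = 4 exactly.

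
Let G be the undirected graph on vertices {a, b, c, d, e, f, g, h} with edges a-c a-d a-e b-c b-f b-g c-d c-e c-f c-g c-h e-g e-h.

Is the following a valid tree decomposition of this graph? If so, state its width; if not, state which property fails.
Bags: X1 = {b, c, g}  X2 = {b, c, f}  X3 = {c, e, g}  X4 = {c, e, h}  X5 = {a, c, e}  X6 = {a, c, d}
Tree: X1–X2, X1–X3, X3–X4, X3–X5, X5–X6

Checking the three conditions: (i) the bags cover all of {a, b, c, d, e, f, g, h}; (ii) for each edge, some bag contains both endpoints; (iii) the bags containing any fixed vertex form a subtree. All hold, so the decomposition is valid with width 3 − 1 = 2.

Yes; width 2.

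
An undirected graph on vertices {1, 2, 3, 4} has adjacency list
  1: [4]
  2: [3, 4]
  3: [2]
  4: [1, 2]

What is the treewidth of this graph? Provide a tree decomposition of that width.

Each bag holds 2 vertices, so the decomposition has width 1, which upper-bounds the treewidth. Any graph with an edge has treewidth ≥ 1, and G has the edge 3–2. Hence tw(G) = 1 exactly.

Treewidth 1.
Bags: B1 = {2, 3}  B2 = {2, 4}  B3 = {1, 4}
Tree: B1–B2, B2–B3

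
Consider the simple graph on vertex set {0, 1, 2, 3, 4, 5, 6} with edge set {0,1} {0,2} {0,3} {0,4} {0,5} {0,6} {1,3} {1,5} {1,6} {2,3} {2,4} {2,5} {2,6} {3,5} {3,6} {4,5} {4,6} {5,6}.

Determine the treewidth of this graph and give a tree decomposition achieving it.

Each bag holds 5 vertices, so the decomposition has width 4, which upper-bounds the treewidth. Conversely, {0, 1, 3, 5, 6} is a clique of size 5, and the vertices of any clique must share a bag in every tree decomposition; so some bag has ≥ 5 vertices and tw(G) ≥ 4. Hence tw(G) = 4 exactly.

Treewidth 4.
Bags: B1 = {0, 1, 3, 5, 6}  B2 = {0, 2, 3, 5, 6}  B3 = {0, 2, 4, 5, 6}
Tree: B1–B2, B2–B3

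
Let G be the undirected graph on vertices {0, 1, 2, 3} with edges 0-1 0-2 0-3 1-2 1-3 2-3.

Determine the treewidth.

A width-3 tree decomposition is:
Bags: B1 = {0, 1, 2, 3}
Tree: (single bag)
With just one bag of size 4, the width is 4 − 1 = 3, so tw(G) ≤ 3. On the other hand G contains the 4-clique {0, 1, 2, 3}. A clique must lie in a single bag of any decomposition, so no decomposition can have width below 3. Combining the bounds, tw(G) = 3.

3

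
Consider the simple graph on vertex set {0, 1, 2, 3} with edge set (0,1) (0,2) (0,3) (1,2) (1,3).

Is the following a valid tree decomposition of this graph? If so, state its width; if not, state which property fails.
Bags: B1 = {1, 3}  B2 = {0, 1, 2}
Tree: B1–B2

No — edge (0,3) lies in no bag.

A tree decomposition must satisfy three properties: every vertex lies in some bag; for every edge, both endpoints lie together in some bag; and for every vertex, the bags containing it form a connected subtree. Here edge (0,3) lies in no bag, so the decomposition is invalid.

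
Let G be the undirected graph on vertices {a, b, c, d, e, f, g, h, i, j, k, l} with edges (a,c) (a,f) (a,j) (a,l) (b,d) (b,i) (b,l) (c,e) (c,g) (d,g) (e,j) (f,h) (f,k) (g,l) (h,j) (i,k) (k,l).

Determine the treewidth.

3

A width-3 tree decomposition is:
Bags: B1 = {b, d, g, i}  B2 = {b, g, i, l}  B3 = {g, i, k, l}  B4 = {c, g, k, l}  B5 = {a, c, k, l}  B6 = {a, c, f, k}  B7 = {a, c, e, f}  B8 = {a, e, f, j}  B9 = {e, f, h, j}
Tree: B1–B2, B2–B3, B3–B4, B4–B5, B5–B6, B6–B7, B7–B8, B8–B9
Every bag has size at most 4, so the width is 4 − 1 = 3 and tw(G) ≤ 3. For the lower bound: the 4 vertex sets {b,d,i}, {g}, {l}, {a,c,f,k} are disjoint, each induces a connected subgraph, and every pair is joined by at least one edge of G. Contracting each set to a single vertex therefore yields K_{4} as a minor, and since treewidth is minor-monotone, tw(G) ≥ tw(K_{4}) = 3. Therefore the treewidth is 3.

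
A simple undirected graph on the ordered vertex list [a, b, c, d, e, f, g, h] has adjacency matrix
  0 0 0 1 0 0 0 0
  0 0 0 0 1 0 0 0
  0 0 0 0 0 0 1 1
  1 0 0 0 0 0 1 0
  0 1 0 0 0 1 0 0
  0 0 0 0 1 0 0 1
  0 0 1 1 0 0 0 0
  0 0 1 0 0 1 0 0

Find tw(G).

A width-1 tree decomposition is:
Bags: B1 = {b, e}  B2 = {e, f}  B3 = {f, h}  B4 = {c, h}  B5 = {c, g}  B6 = {d, g}  B7 = {a, d}
Tree: B1–B2, B2–B3, B3–B4, B4–B5, B5–B6, B6–B7
Each bag holds 2 vertices, so the decomposition has width 1, which upper-bounds the treewidth. Since G has at least one edge (e.g. b–e), it is not an edgeless graph, so tw(G) ≥ 1. Hence tw(G) = 1 exactly.

1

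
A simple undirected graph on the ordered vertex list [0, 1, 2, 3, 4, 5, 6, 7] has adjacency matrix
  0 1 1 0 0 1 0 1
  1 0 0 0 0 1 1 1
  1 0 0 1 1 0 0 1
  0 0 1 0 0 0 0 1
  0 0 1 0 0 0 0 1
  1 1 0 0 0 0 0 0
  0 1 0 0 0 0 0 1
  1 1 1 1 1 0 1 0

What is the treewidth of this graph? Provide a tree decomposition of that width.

Each bag holds 3 vertices, so the decomposition has width 2, which upper-bounds the treewidth. On the other hand G contains the 3-clique {0, 1, 5}. A clique must lie in a single bag of any decomposition, so no decomposition can have width below 2. Hence tw(G) = 2 exactly.

Treewidth 2.
One optimal decomposition is:
Bags: B1 = {2, 4, 7}  B2 = {0, 2, 7}  B3 = {2, 3, 7}  B4 = {0, 1, 7}  B5 = {0, 1, 5}  B6 = {1, 6, 7}
Tree: B1–B2, B1–B3, B2–B4, B4–B5, B4–B6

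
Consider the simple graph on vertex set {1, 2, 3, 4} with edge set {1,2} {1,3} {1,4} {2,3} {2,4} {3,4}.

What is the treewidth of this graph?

3

A width-3 tree decomposition is:
Bags: B1 = {1, 2, 3, 4}
Tree: (single bag)
With just one bag of size 4, the width is 4 − 1 = 3, so tw(G) ≤ 3. On the other hand G contains the 4-clique {1, 2, 3, 4}. A clique must lie in a single bag of any decomposition, so no decomposition can have width below 3. Combining the bounds, tw(G) = 3.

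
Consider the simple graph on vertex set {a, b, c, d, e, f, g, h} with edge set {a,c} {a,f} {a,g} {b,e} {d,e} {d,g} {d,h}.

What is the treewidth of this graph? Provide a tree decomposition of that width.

Treewidth 1.
One optimal decomposition is:
Bags: B1 = {d, g}  B2 = {d, h}  B3 = {a, g}  B4 = {d, e}  B5 = {a, f}  B6 = {a, c}  B7 = {b, e}
Tree: B1–B2, B1–B3, B1–B4, B3–B5, B3–B6, B4–B7

The largest bag has 2 vertices, giving width 1; this decomposition certifies tw(G) ≤ 1. Since G has at least one edge (e.g. d–g), it is not an edgeless graph, so tw(G) ≥ 1. Hence tw(G) = 1 exactly.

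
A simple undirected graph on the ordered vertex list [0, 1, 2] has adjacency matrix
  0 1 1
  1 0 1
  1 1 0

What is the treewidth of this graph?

2

A width-2 tree decomposition is:
Bags: B1 = {0, 1, 2}
Tree: (single bag)
With just one bag of size 3, the width is 3 − 1 = 2, so tw(G) ≤ 2. On the other hand G contains the 3-clique {0, 1, 2}. A clique must lie in a single bag of any decomposition, so no decomposition can have width below 2. Hence tw(G) = 2 exactly.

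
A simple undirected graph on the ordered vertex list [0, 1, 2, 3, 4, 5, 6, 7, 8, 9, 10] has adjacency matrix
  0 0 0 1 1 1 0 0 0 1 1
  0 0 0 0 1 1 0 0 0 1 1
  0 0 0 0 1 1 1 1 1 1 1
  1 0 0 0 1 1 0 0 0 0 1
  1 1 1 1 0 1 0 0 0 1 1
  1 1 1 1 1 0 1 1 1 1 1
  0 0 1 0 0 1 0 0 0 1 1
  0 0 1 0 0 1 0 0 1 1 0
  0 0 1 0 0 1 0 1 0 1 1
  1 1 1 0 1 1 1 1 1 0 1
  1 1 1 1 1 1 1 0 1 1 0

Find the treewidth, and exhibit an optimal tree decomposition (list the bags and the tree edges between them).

Treewidth 4.
Bags: B1 = {2, 4, 5, 9, 10}  B2 = {2, 5, 8, 9, 10}  B3 = {0, 4, 5, 9, 10}  B4 = {2, 5, 6, 9, 10}  B5 = {0, 3, 4, 5, 10}  B6 = {2, 5, 7, 8, 9}  B7 = {1, 4, 5, 9, 10}
Tree: B1–B2, B1–B3, B2–B4, B3–B5, B2–B6, B3–B7

Each bag holds 5 vertices, so the decomposition has width 4, which upper-bounds the treewidth. Conversely, {0, 4, 5, 9, 10} is a clique of size 5, and the vertices of any clique must share a bag in every tree decomposition; so some bag has ≥ 5 vertices and tw(G) ≥ 4. Hence tw(G) = 4 exactly.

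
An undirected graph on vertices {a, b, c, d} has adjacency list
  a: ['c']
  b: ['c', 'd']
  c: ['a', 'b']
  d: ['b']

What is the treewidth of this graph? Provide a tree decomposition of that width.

Treewidth 1.
One optimal decomposition is:
Bags: B1 = {b, d}  B2 = {b, c}  B3 = {a, c}
Tree: B1–B2, B2–B3

Each bag holds 2 vertices, so the decomposition has width 1, which upper-bounds the treewidth. G has an edge, so its treewidth is at least 1. Therefore the treewidth is 1.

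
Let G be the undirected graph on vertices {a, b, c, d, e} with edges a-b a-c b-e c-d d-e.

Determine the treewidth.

2

A width-2 tree decomposition is:
Bags: B1 = {a, b, c}  B2 = {b, c, d}  B3 = {b, d, e}
Tree: B1–B2, B2–B3
Every bag has size at most 3, so the width is 3 − 1 = 2 and tw(G) ≤ 2. The edges b–a–c–d–e–b form a cycle, so G is not a tree and its treewidth is at least 2. Therefore the treewidth is 2.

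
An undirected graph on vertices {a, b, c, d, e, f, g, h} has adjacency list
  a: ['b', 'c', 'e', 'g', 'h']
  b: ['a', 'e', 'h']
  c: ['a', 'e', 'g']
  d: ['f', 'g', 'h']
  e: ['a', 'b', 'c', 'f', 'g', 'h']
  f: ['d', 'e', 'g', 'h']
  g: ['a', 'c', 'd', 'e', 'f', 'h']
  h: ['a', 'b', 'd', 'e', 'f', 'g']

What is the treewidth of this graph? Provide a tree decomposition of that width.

Every bag has size at most 4, so the width is 4 − 1 = 3 and tw(G) ≤ 3. On the other hand G contains the 4-clique {d, f, g, h}. A clique must lie in a single bag of any decomposition, so no decomposition can have width below 3. The upper and lower bounds meet at 3, so that is the treewidth.

Treewidth 3.
One optimal decomposition is:
Bags: B1 = {a, b, e, h}  B2 = {a, e, g, h}  B3 = {e, f, g, h}  B4 = {d, f, g, h}  B5 = {a, c, e, g}
Tree: B1–B2, B2–B3, B3–B4, B2–B5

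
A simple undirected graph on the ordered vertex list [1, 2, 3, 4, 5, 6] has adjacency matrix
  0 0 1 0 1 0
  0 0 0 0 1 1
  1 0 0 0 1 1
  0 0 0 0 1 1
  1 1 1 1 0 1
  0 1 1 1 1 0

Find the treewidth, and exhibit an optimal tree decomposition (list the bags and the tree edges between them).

Treewidth 2.
Bags: B1 = {2, 5, 6}  B2 = {3, 5, 6}  B3 = {4, 5, 6}  B4 = {1, 3, 5}
Tree: B1–B2, B2–B3, B2–B4

Every bag has size at most 3, so the width is 3 − 1 = 2 and tw(G) ≤ 2. For the lower bound, the 3 vertices {1, 3, 5} are pairwise adjacent, and any tree decomposition puts a clique entirely inside one bag — forcing width ≥ 2. The upper and lower bounds meet at 2, so that is the treewidth.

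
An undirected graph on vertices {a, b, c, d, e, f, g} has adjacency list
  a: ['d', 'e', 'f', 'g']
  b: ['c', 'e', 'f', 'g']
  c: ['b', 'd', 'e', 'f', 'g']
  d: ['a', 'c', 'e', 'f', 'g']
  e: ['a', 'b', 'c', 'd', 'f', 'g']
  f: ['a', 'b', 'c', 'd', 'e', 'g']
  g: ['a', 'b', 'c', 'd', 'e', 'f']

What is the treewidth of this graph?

A width-4 tree decomposition is:
Bags: B1 = {b, c, e, f, g}  B2 = {c, d, e, f, g}  B3 = {a, d, e, f, g}
Tree: B1–B2, B2–B3
Every bag has size at most 5, so the width is 5 − 1 = 4 and tw(G) ≤ 4. Conversely, {c, d, e, f, g} is a clique of size 5, and the vertices of any clique must share a bag in every tree decomposition; so some bag has ≥ 5 vertices and tw(G) ≥ 4. Combining the bounds, tw(G) = 4.

4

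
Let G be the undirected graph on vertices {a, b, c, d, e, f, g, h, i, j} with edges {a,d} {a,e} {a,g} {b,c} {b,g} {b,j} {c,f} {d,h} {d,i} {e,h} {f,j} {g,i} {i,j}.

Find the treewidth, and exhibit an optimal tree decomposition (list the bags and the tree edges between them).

Treewidth 2.
One optimal decomposition is:
Bags: B1 = {b, c, f}  B2 = {b, f, j}  B3 = {b, g, j}  B4 = {g, i, j}  B5 = {a, g, i}  B6 = {a, d, i}  B7 = {a, d, e}  B8 = {d, e, h}
Tree: B1–B2, B2–B3, B3–B4, B4–B5, B5–B6, B6–B7, B7–B8

Each bag holds 3 vertices, so the decomposition has width 2, which upper-bounds the treewidth. Since c–f–j–b–c is a cycle in G, G is not acyclic. Forests are exactly the graphs of treewidth ≤ 1, so tw(G) ≥ 2. Combining the bounds, tw(G) = 2.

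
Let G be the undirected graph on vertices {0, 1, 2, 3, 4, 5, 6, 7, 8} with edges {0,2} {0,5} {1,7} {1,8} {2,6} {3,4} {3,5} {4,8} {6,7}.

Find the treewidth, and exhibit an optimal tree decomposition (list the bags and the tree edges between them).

The largest bag has 3 vertices, giving width 2; this decomposition certifies tw(G) ≤ 2. Since 8–4–3–5–0–2–6–7–1–8 is a cycle in G, G is not acyclic. Forests are exactly the graphs of treewidth ≤ 1, so tw(G) ≥ 2. Hence tw(G) = 2 exactly.

Treewidth 2.
One optimal decomposition is:
Bags: B1 = {3, 4, 8}  B2 = {3, 5, 8}  B3 = {0, 5, 8}  B4 = {0, 2, 8}  B5 = {2, 6, 8}  B6 = {6, 7, 8}  B7 = {1, 7, 8}
Tree: B1–B2, B2–B3, B3–B4, B4–B5, B5–B6, B6–B7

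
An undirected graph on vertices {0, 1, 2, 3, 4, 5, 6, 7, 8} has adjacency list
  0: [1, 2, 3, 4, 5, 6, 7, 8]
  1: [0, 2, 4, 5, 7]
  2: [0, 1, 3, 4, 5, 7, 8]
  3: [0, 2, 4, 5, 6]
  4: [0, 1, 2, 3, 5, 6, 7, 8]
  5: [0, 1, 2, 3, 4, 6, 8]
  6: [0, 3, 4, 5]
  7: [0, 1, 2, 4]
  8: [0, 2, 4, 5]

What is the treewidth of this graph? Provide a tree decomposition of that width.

Each bag holds 5 vertices, so the decomposition has width 4, which upper-bounds the treewidth. Conversely, {0, 2, 4, 5, 8} is a clique of size 5, and the vertices of any clique must share a bag in every tree decomposition; so some bag has ≥ 5 vertices and tw(G) ≥ 4. Therefore the treewidth is 4.

Treewidth 4.
Bags: B1 = {0, 2, 3, 4, 5}  B2 = {0, 2, 4, 5, 8}  B3 = {0, 1, 2, 4, 5}  B4 = {0, 3, 4, 5, 6}  B5 = {0, 1, 2, 4, 7}
Tree: B1–B2, B1–B3, B1–B4, B3–B5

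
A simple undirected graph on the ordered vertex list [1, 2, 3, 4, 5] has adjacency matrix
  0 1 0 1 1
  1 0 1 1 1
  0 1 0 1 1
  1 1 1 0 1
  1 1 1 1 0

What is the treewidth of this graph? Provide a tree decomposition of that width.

Treewidth 3.
One such decomposition:
Bags: B1 = {1, 2, 4, 5}  B2 = {2, 3, 4, 5}
Tree: B1–B2

Each bag holds 4 vertices, so the decomposition has width 3, which upper-bounds the treewidth. For the lower bound, the 4 vertices {1, 2, 4, 5} are pairwise adjacent, and any tree decomposition puts a clique entirely inside one bag — forcing width ≥ 3. Therefore the treewidth is 3.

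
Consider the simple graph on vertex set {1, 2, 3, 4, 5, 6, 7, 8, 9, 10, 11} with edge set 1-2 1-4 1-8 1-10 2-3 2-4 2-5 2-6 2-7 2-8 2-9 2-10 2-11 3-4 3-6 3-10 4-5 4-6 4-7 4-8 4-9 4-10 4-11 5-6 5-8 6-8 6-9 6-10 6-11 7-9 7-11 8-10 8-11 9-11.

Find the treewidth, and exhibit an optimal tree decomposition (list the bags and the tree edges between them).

Treewidth 4.
Bags: B1 = {2, 4, 6, 8, 11}  B2 = {2, 4, 5, 6, 8}  B3 = {2, 4, 6, 8, 10}  B4 = {2, 4, 6, 9, 11}  B5 = {2, 3, 4, 6, 10}  B6 = {2, 4, 7, 9, 11}  B7 = {1, 2, 4, 8, 10}
Tree: B1–B2, B2–B3, B1–B4, B3–B5, B4–B6, B3–B7

Each bag holds 5 vertices, so the decomposition has width 4, which upper-bounds the treewidth. For the lower bound, the 5 vertices {1, 2, 4, 8, 10} are pairwise adjacent, and any tree decomposition puts a clique entirely inside one bag — forcing width ≥ 4. Hence tw(G) = 4 exactly.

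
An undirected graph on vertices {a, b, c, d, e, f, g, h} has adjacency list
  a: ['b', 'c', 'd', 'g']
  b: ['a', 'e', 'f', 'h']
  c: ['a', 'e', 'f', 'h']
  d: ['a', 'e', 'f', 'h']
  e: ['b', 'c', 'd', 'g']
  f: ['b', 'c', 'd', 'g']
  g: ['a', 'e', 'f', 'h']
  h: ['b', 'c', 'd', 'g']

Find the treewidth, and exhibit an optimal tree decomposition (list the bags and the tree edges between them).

The largest bag has 5 vertices, giving width 4; this decomposition certifies tw(G) ≤ 4. For the lower bound: the 5 vertex sets {b,h}, {a,g}, {c,e}, {d}, {f} are disjoint, each induces a connected subgraph, and every pair is joined by at least one edge of G. Contracting each set to a single vertex therefore yields K_{5} as a minor, and since treewidth is minor-monotone, tw(G) ≥ tw(K_{5}) = 4. Therefore the treewidth is 4.

Treewidth 4.
Bags: B1 = {b, c, d, g, h}  B2 = {a, b, c, d, g}  B3 = {b, c, d, e, g}  B4 = {b, c, d, f, g}
Tree: B1–B2, B2–B3, B3–B4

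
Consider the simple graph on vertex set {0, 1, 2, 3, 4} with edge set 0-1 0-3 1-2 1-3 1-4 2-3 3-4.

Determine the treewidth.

A width-2 tree decomposition is:
Bags: B1 = {1, 2, 3}  B2 = {1, 3, 4}  B3 = {0, 1, 3}
Tree: B1–B2, B1–B3
Each bag holds 3 vertices, so the decomposition has width 2, which upper-bounds the treewidth. For the lower bound, the 3 vertices {0, 1, 3} are pairwise adjacent, and any tree decomposition puts a clique entirely inside one bag — forcing width ≥ 2. Hence tw(G) = 2 exactly.

2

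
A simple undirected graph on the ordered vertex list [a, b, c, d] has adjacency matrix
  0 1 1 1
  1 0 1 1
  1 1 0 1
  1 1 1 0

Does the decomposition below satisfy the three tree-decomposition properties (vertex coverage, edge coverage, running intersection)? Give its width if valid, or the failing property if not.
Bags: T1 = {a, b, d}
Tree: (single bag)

No — vertex c appears in no bag.

A tree decomposition must satisfy three properties: every vertex lies in some bag; for every edge, both endpoints lie together in some bag; and for every vertex, the bags containing it form a connected subtree. Here vertex c appears in no bag, so the decomposition is invalid.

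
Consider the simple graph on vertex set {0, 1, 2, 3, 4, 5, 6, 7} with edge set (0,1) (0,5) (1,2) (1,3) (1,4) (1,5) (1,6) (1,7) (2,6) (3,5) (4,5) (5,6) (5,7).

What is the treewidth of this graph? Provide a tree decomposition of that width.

Each bag holds 3 vertices, so the decomposition has width 2, which upper-bounds the treewidth. For the lower bound, the 3 vertices {1, 2, 6} are pairwise adjacent, and any tree decomposition puts a clique entirely inside one bag — forcing width ≥ 2. Hence tw(G) = 2 exactly.

Treewidth 2.
One optimal decomposition is:
Bags: B1 = {0, 1, 5}  B2 = {1, 4, 5}  B3 = {1, 5, 7}  B4 = {1, 5, 6}  B5 = {1, 2, 6}  B6 = {1, 3, 5}
Tree: B1–B2, B2–B3, B1–B4, B4–B5, B4–B6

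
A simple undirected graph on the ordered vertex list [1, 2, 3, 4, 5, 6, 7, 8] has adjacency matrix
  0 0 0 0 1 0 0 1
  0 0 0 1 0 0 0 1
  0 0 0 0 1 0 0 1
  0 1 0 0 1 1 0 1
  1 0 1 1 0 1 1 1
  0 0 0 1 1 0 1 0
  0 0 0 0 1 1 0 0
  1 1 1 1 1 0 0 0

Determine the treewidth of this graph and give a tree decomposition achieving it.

Treewidth 2.
One such decomposition:
Bags: B1 = {1, 5, 8}  B2 = {4, 5, 8}  B3 = {2, 4, 8}  B4 = {4, 5, 6}  B5 = {5, 6, 7}  B6 = {3, 5, 8}
Tree: B1–B2, B2–B3, B2–B4, B4–B5, B2–B6

The largest bag has 3 vertices, giving width 2; this decomposition certifies tw(G) ≤ 2. On the other hand G contains the 3-clique {2, 4, 8}. A clique must lie in a single bag of any decomposition, so no decomposition can have width below 2. Combining the bounds, tw(G) = 2.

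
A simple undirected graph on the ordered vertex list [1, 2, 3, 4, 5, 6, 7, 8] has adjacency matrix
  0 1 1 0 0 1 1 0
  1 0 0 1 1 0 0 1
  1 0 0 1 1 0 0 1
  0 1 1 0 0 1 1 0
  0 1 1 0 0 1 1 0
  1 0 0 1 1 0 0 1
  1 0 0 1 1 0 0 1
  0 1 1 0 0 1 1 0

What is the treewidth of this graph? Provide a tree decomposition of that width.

The largest bag has 5 vertices, giving width 4; this decomposition certifies tw(G) ≤ 4. For the lower bound: the 5 vertex sets {5,7}, {2,8}, {1,6}, {4}, {3} are disjoint, each induces a connected subgraph, and every pair is joined by at least one edge of G. Contracting each set to a single vertex therefore yields K_{5} as a minor, and since treewidth is minor-monotone, tw(G) ≥ tw(K_{5}) = 4. Combining the bounds, tw(G) = 4.

Treewidth 4.
One optimal decomposition is:
Bags: B1 = {1, 4, 5, 7, 8}  B2 = {1, 2, 4, 5, 8}  B3 = {1, 4, 5, 6, 8}  B4 = {1, 3, 4, 5, 8}
Tree: B1–B2, B2–B3, B3–B4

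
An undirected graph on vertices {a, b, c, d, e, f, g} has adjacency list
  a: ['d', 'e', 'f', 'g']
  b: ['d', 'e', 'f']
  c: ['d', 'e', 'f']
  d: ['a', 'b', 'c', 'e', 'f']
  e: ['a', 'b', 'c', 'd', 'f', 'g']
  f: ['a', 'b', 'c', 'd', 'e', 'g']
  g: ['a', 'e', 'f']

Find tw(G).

A width-3 tree decomposition is:
Bags: B1 = {a, d, e, f}  B2 = {b, d, e, f}  B3 = {c, d, e, f}  B4 = {a, e, f, g}
Tree: B1–B2, B1–B3, B1–B4
The largest bag has 4 vertices, giving width 3; this decomposition certifies tw(G) ≤ 3. Conversely, {c, d, e, f} is a clique of size 4, and the vertices of any clique must share a bag in every tree decomposition; so some bag has ≥ 4 vertices and tw(G) ≥ 3. Hence tw(G) = 3 exactly.

3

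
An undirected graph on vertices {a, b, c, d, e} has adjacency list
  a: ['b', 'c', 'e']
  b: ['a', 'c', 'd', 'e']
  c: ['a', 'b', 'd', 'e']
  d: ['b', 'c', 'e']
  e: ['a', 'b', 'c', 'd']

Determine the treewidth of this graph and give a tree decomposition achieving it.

Treewidth 3.
Bags: B1 = {a, b, c, e}  B2 = {b, c, d, e}
Tree: B1–B2

Each bag holds 4 vertices, so the decomposition has width 3, which upper-bounds the treewidth. Conversely, {b, c, d, e} is a clique of size 4, and the vertices of any clique must share a bag in every tree decomposition; so some bag has ≥ 4 vertices and tw(G) ≥ 3. The upper and lower bounds meet at 3, so that is the treewidth.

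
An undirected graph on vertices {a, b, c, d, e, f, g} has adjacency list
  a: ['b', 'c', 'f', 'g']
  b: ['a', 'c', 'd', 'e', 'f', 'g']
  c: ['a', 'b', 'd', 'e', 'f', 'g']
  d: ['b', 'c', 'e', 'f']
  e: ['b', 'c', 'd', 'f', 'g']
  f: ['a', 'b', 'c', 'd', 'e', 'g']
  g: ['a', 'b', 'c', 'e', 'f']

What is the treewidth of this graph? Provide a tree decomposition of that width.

Treewidth 4.
One optimal decomposition is:
Bags: B1 = {b, c, e, f, g}  B2 = {a, b, c, f, g}  B3 = {b, c, d, e, f}
Tree: B1–B2, B1–B3

Every bag has size at most 5, so the width is 5 − 1 = 4 and tw(G) ≤ 4. On the other hand G contains the 5-clique {b, c, d, e, f}. A clique must lie in a single bag of any decomposition, so no decomposition can have width below 4. The upper and lower bounds meet at 4, so that is the treewidth.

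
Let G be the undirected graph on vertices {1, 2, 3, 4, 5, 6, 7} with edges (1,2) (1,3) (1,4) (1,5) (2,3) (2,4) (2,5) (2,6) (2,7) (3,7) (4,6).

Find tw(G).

2

A width-2 tree decomposition is:
Bags: B1 = {1, 2, 5}  B2 = {1, 2, 3}  B3 = {1, 2, 4}  B4 = {2, 3, 7}  B5 = {2, 4, 6}
Tree: B1–B2, B1–B3, B2–B4, B3–B5
Each bag holds 3 vertices, so the decomposition has width 2, which upper-bounds the treewidth. For the lower bound, the 3 vertices {1, 2, 3} are pairwise adjacent, and any tree decomposition puts a clique entirely inside one bag — forcing width ≥ 2. Therefore the treewidth is 2.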